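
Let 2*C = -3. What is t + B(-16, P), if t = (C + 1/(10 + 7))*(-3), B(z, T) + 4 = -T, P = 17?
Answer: -567/34 ≈ -16.676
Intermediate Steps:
C = -3/2 (C = (½)*(-3) = -3/2 ≈ -1.5000)
B(z, T) = -4 - T
t = 147/34 (t = (-3/2 + 1/(10 + 7))*(-3) = (-3/2 + 1/17)*(-3) = -49/34*(-3) = 147/34 ≈ 4.3235)
t + B(-16, P) = 147/34 + (-4 - 1*17) = 147/34 + (-4 - 17) = 147/34 - 21 = -567/34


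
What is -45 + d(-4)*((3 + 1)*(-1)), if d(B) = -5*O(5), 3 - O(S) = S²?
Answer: -485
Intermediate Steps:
O(S) = 3 - S²
d(B) = 110 (d(B) = -5*(3 - 1*5²) = -5*(3 - 1*25) = -5*(3 - 25) = -5*(-22) = 110)
-45 + d(-4)*((3 + 1)*(-1)) = -45 + 110*((3 + 1)*(-1)) = -45 + 110*(4*(-1)) = -45 + 110*(-4) = -45 - 440 = -485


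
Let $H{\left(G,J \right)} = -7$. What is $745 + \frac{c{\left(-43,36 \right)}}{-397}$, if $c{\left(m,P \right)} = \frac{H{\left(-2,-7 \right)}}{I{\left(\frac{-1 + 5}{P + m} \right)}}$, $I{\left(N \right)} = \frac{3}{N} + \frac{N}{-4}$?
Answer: $\frac{42294199}{56771} \approx 745.0$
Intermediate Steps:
$I{\left(N \right)} = \frac{3}{N} - \frac{N}{4}$ ($I{\left(N \right)} = \frac{3}{N} + N \left(- \frac{1}{4}\right) = \frac{3}{N} - \frac{N}{4}$)
$c{\left(m,P \right)} = - \frac{7}{- \frac{1}{P + m} + \frac{3 P}{4} + \frac{3 m}{4}}$ ($c{\left(m,P \right)} = - \frac{7}{\frac{3}{\left(-1 + 5\right) \frac{1}{P + m}} - \frac{\left(-1 + 5\right) \frac{1}{P + m}}{4}} = - \frac{7}{\frac{3}{4 \frac{1}{P + m}} - \frac{4 \frac{1}{P + m}}{4}} = - \frac{7}{3 \left(\frac{P}{4} + \frac{m}{4}\right) - \frac{1}{P + m}} = - \frac{7}{\left(\frac{3 P}{4} + \frac{3 m}{4}\right) - \frac{1}{P + m}} = - \frac{7}{- \frac{1}{P + m} + \frac{3 P}{4} + \frac{3 m}{4}}$)
$745 + \frac{c{\left(-43,36 \right)}}{-397} = 745 + \frac{28 \frac{1}{-4 + 3 \left(36 - 43\right)^{2}} \left(\left(-1\right) 36 - -43\right)}{-397} = 745 + \frac{28 \left(-36 + 43\right)}{-4 + 3 \left(-7\right)^{2}} \left(- \frac{1}{397}\right) = 745 + 28 \frac{1}{-4 + 3 \cdot 49} \cdot 7 \left(- \frac{1}{397}\right) = 745 + 28 \frac{1}{-4 + 147} \cdot 7 \left(- \frac{1}{397}\right) = 745 + 28 \cdot \frac{1}{143} \cdot 7 \left(- \frac{1}{397}\right) = 745 + \frac{196}{143} \left(- \frac{1}{397}\right) = 745 - \frac{196}{56771} = \frac{42294199}{56771}$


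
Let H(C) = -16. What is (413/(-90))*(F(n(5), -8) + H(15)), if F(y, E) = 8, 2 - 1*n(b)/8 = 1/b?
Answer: 1652/45 ≈ 36.711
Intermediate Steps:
n(b) = 16 - 8/b
(413/(-90))*(F(n(5), -8) + H(15)) = (413/(-90))*(8 - 16) = (413*(-1/90))*(-8) = -413/90*(-8) = 1652/45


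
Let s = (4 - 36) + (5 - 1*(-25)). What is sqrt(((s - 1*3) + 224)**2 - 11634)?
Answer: sqrt(36327) ≈ 190.60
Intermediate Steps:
s = -2 (s = -32 + (5 + 25) = -32 + 30 = -2)
sqrt(((s - 1*3) + 224)**2 - 11634) = sqrt(((-2 - 1*3) + 224)**2 - 11634) = sqrt(((-2 - 3) + 224)**2 - 11634) = sqrt((-5 + 224)**2 - 11634) = sqrt(219**2 - 11634) = sqrt(47961 - 11634) = sqrt(36327)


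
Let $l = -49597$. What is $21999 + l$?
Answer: $-27598$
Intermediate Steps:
$21999 + l = 21999 - 49597 = -27598$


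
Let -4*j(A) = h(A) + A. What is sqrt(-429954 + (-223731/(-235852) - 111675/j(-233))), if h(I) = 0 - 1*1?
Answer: I*sqrt(9134680610164710471)/4599114 ≈ 657.16*I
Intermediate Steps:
h(I) = -1 (h(I) = 0 - 1 = -1)
j(A) = 1/4 - A/4 (j(A) = -(-1 + A)/4 = 1/4 - A/4)
sqrt(-429954 + (-223731/(-235852) - 111675/j(-233))) = sqrt(-429954 + (-223731/(-235852) - 111675/(1/4 - 1/4*(-233)))) = sqrt(-429954 + (-223731*(-1/235852) - 111675/(1/4 + 233/4))) = sqrt(-429954 + (223731/235852 - 111675/117/2)) = sqrt(-429954 + (223731/235852 - 111675*2/117)) = sqrt(-429954 + (223731/235852 - 74450/39)) = sqrt(-429954 - 17550455891/9198228) = sqrt(-3972365377403/9198228) = I*sqrt(9134680610164710471)/4599114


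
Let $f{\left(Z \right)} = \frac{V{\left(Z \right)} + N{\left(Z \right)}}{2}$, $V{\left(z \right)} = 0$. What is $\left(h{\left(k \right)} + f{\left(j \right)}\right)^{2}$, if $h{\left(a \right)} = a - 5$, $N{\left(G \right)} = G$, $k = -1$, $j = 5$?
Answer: $\frac{49}{4} \approx 12.25$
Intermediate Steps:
$f{\left(Z \right)} = \frac{Z}{2}$ ($f{\left(Z \right)} = \frac{0 + Z}{2} = \frac{Z}{2}$)
$h{\left(a \right)} = -5 + a$
$\left(h{\left(k \right)} + f{\left(j \right)}\right)^{2} = \left(\left(-5 - 1\right) + \frac{1}{2} \cdot 5\right)^{2} = \left(-6 + \frac{5}{2}\right)^{2} = \left(- \frac{7}{2}\right)^{2} = \frac{49}{4}$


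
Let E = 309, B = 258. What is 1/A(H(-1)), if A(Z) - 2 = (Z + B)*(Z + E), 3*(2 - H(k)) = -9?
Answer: 1/82584 ≈ 1.2109e-5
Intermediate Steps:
H(k) = 5 (H(k) = 2 - 1/3*(-9) = 2 + 3 = 5)
A(Z) = 2 + (258 + Z)*(309 + Z) (A(Z) = 2 + (Z + 258)*(Z + 309) = 2 + (258 + Z)*(309 + Z))
1/A(H(-1)) = 1/(79724 + 5**2 + 567*5) = 1/(79724 + 25 + 2835) = 1/82584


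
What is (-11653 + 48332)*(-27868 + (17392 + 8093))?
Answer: -87406057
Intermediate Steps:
(-11653 + 48332)*(-27868 + (17392 + 8093)) = 36679*(-27868 + 25485) = 36679*(-2383) = -87406057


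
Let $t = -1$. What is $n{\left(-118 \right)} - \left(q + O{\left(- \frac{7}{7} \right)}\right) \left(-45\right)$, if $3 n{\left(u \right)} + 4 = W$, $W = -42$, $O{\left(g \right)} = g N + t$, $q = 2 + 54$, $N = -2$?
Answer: $\frac{7649}{3} \approx 2549.7$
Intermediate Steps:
$q = 56$
$O{\left(g \right)} = -1 - 2 g$ ($O{\left(g \right)} = g \left(-2\right) - 1 = - 2 g - 1 = -1 - 2 g$)
$n{\left(u \right)} = - \frac{46}{3}$ ($n{\left(u \right)} = - \frac{4}{3} + \frac{1}{3} \left(-42\right) = - \frac{4}{3} - 14 = - \frac{46}{3}$)
$n{\left(-118 \right)} - \left(q + O{\left(- \frac{7}{7} \right)}\right) \left(-45\right) = - \frac{46}{3} - \left(56 - \left(1 + 2 \left(- \frac{7}{7}\right)\right)\right) \left(-45\right) = - \frac{46}{3} - \left(56 - \left(1 + 2 \left(\left(-7\right) \frac{1}{7}\right)\right)\right) \left(-45\right) = - \frac{46}{3} - \left(56 - -1\right) \left(-45\right) = - \frac{46}{3} - \left(56 + \left(-1 + 2\right)\right) \left(-45\right) = - \frac{46}{3} - \left(56 + 1\right) \left(-45\right) = - \frac{46}{3} - 57 \left(-45\right) = - \frac{46}{3} - -2565 = - \frac{46}{3} + 2565 = \frac{7649}{3}$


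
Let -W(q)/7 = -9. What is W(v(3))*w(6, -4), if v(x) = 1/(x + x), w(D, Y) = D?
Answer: 378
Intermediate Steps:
v(x) = 1/(2*x)
W(q) = 63 (W(q) = -7*(-9) = 63)
W(v(3))*w(6, -4) = 63*6 = 378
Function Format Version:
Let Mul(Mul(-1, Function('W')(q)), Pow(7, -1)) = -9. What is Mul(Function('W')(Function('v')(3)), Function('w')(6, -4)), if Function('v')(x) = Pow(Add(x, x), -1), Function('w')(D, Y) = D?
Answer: 378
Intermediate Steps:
Function('v')(x) = Mul(Rational(1, 2), Pow(x, -1)) (Function('v')(x) = Pow(Mul(2, x), -1) = Mul(Rational(1, 2), Pow(x, -1)))
Function('W')(q) = 63 (Function('W')(q) = Mul(-7, -9) = 63)
Mul(Function('W')(Function('v')(3)), Function('w')(6, -4)) = Mul(63, 6) = 378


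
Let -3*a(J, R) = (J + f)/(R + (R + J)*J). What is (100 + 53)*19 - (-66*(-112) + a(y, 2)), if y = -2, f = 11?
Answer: -8967/2 ≈ -4483.5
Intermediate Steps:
a(J, R) = -(11 + J)/(3*(R + J*(J + R))) (a(J, R) = -(J + 11)/(3*(R + (R + J)*J)) = -(11 + J)/(3*(R + (J + R)*J)) = -(11 + J)/(3*(R + J*(J + R))))
(100 + 53)*19 - (-66*(-112) + a(y, 2)) = (100 + 53)*19 - (-66*(-112) + (-11/3 - 1/3*(-2))/(2 + (-2)**2 - 2*2)) = 153*19 - (7392 + (-11/3 + 2/3)/(2 + 4 - 4)) = 2907 - (7392 - 3/2) = 2907 - 1*14781/2 = 2907 - 14781/2 = -8967/2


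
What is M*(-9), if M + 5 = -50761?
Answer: 456894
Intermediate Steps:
M = -50766 (M = -5 - 50761 = -50766)
M*(-9) = -50766*(-9) = 456894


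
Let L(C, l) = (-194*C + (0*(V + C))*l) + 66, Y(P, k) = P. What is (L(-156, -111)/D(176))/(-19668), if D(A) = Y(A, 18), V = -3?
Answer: -5055/576928 ≈ -0.0087619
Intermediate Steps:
D(A) = A
L(C, l) = 66 - 194*C (L(C, l) = (-194*C + (0*(-3 + C))*l) + 66 = (-194*C + 0*l) + 66 = (-194*C + 0) + 66 = -194*C + 66 = 66 - 194*C)
(L(-156, -111)/D(176))/(-19668) = ((66 - 194*(-156))/176)/(-19668) = ((66 + 30264)*(1/176))*(-1/19668) = (30330*(1/176))*(-1/19668) = (15165/88)*(-1/19668) = -5055/576928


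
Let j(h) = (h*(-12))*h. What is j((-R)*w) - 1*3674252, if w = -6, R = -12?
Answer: -3736460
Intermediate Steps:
j(h) = -12*h² (j(h) = (-12*h)*h = -12*h²)
j((-R)*w) - 1*3674252 = -12*(-1*(-12)*(-6))² - 1*3674252 = -12*(12*(-6))² - 3674252 = -12*(-72)² - 3674252 = -12*5184 - 3674252 = -62208 - 3674252 = -3736460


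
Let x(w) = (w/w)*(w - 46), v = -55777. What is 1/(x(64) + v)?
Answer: -1/55759 ≈ -1.7934e-5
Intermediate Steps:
x(w) = -46 + w (x(w) = 1*(-46 + w) = -46 + w)
1/(x(64) + v) = 1/((-46 + 64) - 55777) = 1/(18 - 55777) = 1/(-55759) = -1/55759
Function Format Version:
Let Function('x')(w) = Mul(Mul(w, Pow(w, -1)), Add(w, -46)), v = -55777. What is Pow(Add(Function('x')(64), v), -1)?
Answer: Rational(-1, 55759) ≈ -1.7934e-5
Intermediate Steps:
Function('x')(w) = Add(-46, w) (Function('x')(w) = Mul(1, Add(-46, w)) = Add(-46, w))
Pow(Add(Function('x')(64), v), -1) = Pow(Add(Add(-46, 64), -55777), -1) = Pow(Add(18, -55777), -1) = Pow(-55759, -1) = Rational(-1, 55759)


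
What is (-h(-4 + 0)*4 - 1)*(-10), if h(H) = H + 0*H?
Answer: -150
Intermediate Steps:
h(H) = H (h(H) = H + 0 = H)
(-h(-4 + 0)*4 - 1)*(-10) = (-(-4 + 0)*4 - 1)*(-10) = (-1*(-4)*4 - 1)*(-10) = (4*4 - 1)*(-10) = (16 - 1)*(-10) = 15*(-10) = -150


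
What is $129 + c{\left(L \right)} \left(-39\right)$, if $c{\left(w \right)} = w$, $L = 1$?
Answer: $90$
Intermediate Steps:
$129 + c{\left(L \right)} \left(-39\right) = 129 + 1 \left(-39\right) = 129 - 39 = 90$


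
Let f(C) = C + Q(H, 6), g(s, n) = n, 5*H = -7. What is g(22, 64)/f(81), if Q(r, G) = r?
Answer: 160/199 ≈ 0.80402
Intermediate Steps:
H = -7/5 (H = (⅕)*(-7) = -7/5 ≈ -1.4000)
f(C) = -7/5 + C (f(C) = C - 7/5 = -7/5 + C)
g(22, 64)/f(81) = 64/(-7/5 + 81) = 64/(398/5) = 64*(5/398) = 160/199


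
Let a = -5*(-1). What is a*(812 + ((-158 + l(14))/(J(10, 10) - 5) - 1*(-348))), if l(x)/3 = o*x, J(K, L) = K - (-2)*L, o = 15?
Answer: 29472/5 ≈ 5894.4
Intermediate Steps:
J(K, L) = K + 2*L
l(x) = 45*x (l(x) = 3*(15*x) = 45*x)
a = 5
a*(812 + ((-158 + l(14))/(J(10, 10) - 5) - 1*(-348))) = 5*(812 + ((-158 + 45*14)/((10 + 2*10) - 5) - 1*(-348))) = 5*(812 + ((-158 + 630)/((10 + 20) - 5) + 348)) = 5*(812 + (472/(30 - 5) + 348)) = 5*(812 + (472/25 + 348)) = 5*(812 + 9172/25) = 5*(29472/25) = 29472/5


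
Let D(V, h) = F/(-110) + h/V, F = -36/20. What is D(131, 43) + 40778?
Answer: 2938079729/72050 ≈ 40778.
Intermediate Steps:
F = -9/5 (F = -36*1/20 = -9/5 ≈ -1.8000)
D(V, h) = 9/550 + h/V (D(V, h) = -9/5/(-110) + h/V = -9/5*(-1/110) + h/V = 9/550 + h/V)
D(131, 43) + 40778 = (9/550 + 43/131) + 40778 = 24829/72050 + 40778 = 2938079729/72050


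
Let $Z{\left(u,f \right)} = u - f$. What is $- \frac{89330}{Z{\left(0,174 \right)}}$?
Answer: $\frac{44665}{87} \approx 513.39$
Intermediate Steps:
$- \frac{89330}{Z{\left(0,174 \right)}} = - \frac{89330}{0 - 174} = - \frac{89330}{-174} = \left(-89330\right) \left(- \frac{1}{174}\right) = \frac{44665}{87}$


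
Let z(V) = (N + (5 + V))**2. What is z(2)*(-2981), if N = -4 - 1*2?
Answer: -2981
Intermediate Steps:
N = -6 (N = -4 - 2 = -6)
z(V) = (-1 + V)**2 (z(V) = (-6 + (5 + V))**2 = (-1 + V)**2)
z(2)*(-2981) = (-1 + 2)**2*(-2981) = 1**2*(-2981) = 1*(-2981) = -2981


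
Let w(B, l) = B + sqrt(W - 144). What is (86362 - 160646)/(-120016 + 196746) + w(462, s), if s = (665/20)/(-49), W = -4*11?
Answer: 17687488/38365 + 2*I*sqrt(47) ≈ 461.03 + 13.711*I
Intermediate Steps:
W = -44
s = -19/28 (s = (665*(1/20))*(-1/49) = (133/4)*(-1/49) = -19/28 ≈ -0.67857)
w(B, l) = B + 2*I*sqrt(47) (w(B, l) = B + sqrt(-44 - 144) = B + sqrt(-188) = B + 2*I*sqrt(47))
(86362 - 160646)/(-120016 + 196746) + w(462, s) = (86362 - 160646)/(-120016 + 196746) + (462 + 2*I*sqrt(47)) = -74284/76730 + (462 + 2*I*sqrt(47)) = -74284*1/76730 + (462 + 2*I*sqrt(47)) = -37142/38365 + (462 + 2*I*sqrt(47)) = 17687488/38365 + 2*I*sqrt(47)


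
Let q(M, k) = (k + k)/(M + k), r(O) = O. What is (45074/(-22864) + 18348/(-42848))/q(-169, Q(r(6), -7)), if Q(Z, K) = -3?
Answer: -789735119/11480586 ≈ -68.789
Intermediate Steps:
q(M, k) = 2*k/(M + k) (q(M, k) = (2*k)/(M + k) = 2*k/(M + k))
(45074/(-22864) + 18348/(-42848))/q(-169, Q(r(6), -7)) = (45074/(-22864) + 18348/(-42848))/((2*(-3)/(-169 - 3))) = (45074*(-1/22864) + 18348*(-1/42848))/((2*(-3)/(-172))) = (-22537/11432 - 4587/10712)/((2*(-3)*(-1/172))) = -18365933/(7653724*3/86) = -18365933/7653724*86/3 = -789735119/11480586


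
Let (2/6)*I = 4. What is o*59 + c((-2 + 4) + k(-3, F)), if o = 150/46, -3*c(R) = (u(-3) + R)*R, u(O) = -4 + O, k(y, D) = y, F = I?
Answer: 13091/69 ≈ 189.72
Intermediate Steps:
I = 12 (I = 3*4 = 12)
F = 12
c(R) = -R*(-7 + R)/3 (c(R) = -((-4 - 3) + R)*R/3 = -(-7 + R)*R/3 = -R*(-7 + R)/3)
o = 75/23 (o = 150*(1/46) = 75/23 ≈ 3.2609)
o*59 + c((-2 + 4) + k(-3, F)) = (75/23)*59 + ((-2 + 4) - 3)*(7 - ((-2 + 4) - 3))/3 = 4425/23 + (2 - 3)*(7 - (2 - 3))/3 = 4425/23 + (1/3)*(-1)*(7 - 1*(-1)) = 4425/23 + (1/3)*(-1)*(7 + 1) = 4425/23 + (1/3)*(-1)*8 = 4425/23 - 8/3 = 13091/69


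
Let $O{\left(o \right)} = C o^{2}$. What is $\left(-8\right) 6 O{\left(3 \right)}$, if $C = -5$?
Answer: $2160$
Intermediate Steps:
$O{\left(o \right)} = - 5 o^{2}$
$\left(-8\right) 6 O{\left(3 \right)} = \left(-8\right) 6 \left(- 5 \cdot 3^{2}\right) = - 48 \left(\left(-5\right) 9\right) = \left(-48\right) \left(-45\right) = 2160$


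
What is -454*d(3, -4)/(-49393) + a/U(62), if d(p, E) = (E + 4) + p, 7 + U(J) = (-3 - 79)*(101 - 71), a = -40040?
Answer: 1981055774/121852531 ≈ 16.258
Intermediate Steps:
U(J) = -2467 (U(J) = -7 + (-3 - 79)*(101 - 71) = -7 - 82*30 = -7 - 2460 = -2467)
d(p, E) = 4 + E + p (d(p, E) = (4 + E) + p = 4 + E + p)
-454*d(3, -4)/(-49393) + a/U(62) = -454*(4 - 4 + 3)/(-49393) - 40040/(-2467) = -454*3*(-1/49393) - 40040*(-1/2467) = -1362*(-1/49393) + 40040/2467 = 1362/49393 + 40040/2467 = 1981055774/121852531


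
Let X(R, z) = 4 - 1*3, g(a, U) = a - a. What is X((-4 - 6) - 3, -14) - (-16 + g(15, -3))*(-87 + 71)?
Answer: -255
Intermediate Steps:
g(a, U) = 0
X(R, z) = 1 (X(R, z) = 4 - 3 = 1)
X((-4 - 6) - 3, -14) - (-16 + g(15, -3))*(-87 + 71) = 1 - (-16 + 0)*(-87 + 71) = 1 - (-16)*(-16) = 1 - 1*256 = 1 - 256 = -255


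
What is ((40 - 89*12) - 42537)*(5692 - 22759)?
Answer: 743523855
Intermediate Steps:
((40 - 89*12) - 42537)*(5692 - 22759) = ((40 - 1068) - 42537)*(-17067) = (-1028 - 42537)*(-17067) = -43565*(-17067) = 743523855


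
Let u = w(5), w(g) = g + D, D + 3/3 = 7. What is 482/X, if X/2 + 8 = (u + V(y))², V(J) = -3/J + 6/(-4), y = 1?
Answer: 964/137 ≈ 7.0365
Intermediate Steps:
D = 6 (D = -1 + 7 = 6)
w(g) = 6 + g (w(g) = g + 6 = 6 + g)
u = 11 (u = 6 + 5 = 11)
V(J) = -3/2 - 3/J (V(J) = -3/J + 6*(-¼) = -3/J - 3/2 = -3/2 - 3/J)
X = 137/2 (X = -16 + 2*(11 + (-3/2 - 3/1))² = -16 + 2*(11 + (-3/2 - 3*1))² = -16 + 2*(11 + (-3/2 - 3))² = -16 + 2*(11 - 9/2)² = -16 + 2*(13/2)² = -16 + 2*(169/4) = -16 + 169/2 = 137/2 ≈ 68.500)
482/X = 482/(137/2) = 482*(2/137) = 964/137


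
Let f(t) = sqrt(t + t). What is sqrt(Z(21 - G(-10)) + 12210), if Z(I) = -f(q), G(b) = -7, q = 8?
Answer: sqrt(12206) ≈ 110.48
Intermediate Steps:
f(t) = sqrt(2)*sqrt(t) (f(t) = sqrt(2*t) = sqrt(2)*sqrt(t))
Z(I) = -4 (Z(I) = -sqrt(2)*sqrt(8) = -sqrt(2)*2*sqrt(2) = -1*4 = -4)
sqrt(Z(21 - G(-10)) + 12210) = sqrt(-4 + 12210) = sqrt(12206)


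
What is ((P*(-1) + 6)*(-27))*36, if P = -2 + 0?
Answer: -7776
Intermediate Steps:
P = -2
((P*(-1) + 6)*(-27))*36 = ((-2*(-1) + 6)*(-27))*36 = ((2 + 6)*(-27))*36 = (8*(-27))*36 = -216*36 = -7776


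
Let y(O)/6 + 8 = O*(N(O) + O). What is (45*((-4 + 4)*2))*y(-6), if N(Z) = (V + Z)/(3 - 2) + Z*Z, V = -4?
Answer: 0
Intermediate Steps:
N(Z) = -4 + Z + Z² (N(Z) = (-4 + Z)/(3 - 2) + Z*Z = (-4 + Z)/1 + Z² = (-4 + Z)*1 + Z² = (-4 + Z) + Z² = -4 + Z + Z²)
y(O) = -48 + 6*O*(-4 + O² + 2*O) (y(O) = -48 + 6*(O*((-4 + O + O²) + O)) = -48 + 6*(O*(-4 + O² + 2*O)) = -48 + 6*O*(-4 + O² + 2*O))
(45*((-4 + 4)*2))*y(-6) = (45*((-4 + 4)*2))*(-48 + 6*(-6)² + 6*(-6)*(-4 - 6 + (-6)²)) = (45*(0*2))*(-48 + 6*36 + 6*(-6)*(-4 - 6 + 36)) = (45*0)*(-48 + 216 + 6*(-6)*26) = 0*(-48 + 216 - 936) = 0*(-768) = 0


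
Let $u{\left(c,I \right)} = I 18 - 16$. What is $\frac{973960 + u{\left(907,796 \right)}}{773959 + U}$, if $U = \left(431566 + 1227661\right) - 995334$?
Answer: $\frac{82356}{119821} \approx 0.68733$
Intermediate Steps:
$U = 663893$ ($U = 1659227 - 995334 = 663893$)
$u{\left(c,I \right)} = -16 + 18 I$ ($u{\left(c,I \right)} = 18 I - 16 = -16 + 18 I$)
$\frac{973960 + u{\left(907,796 \right)}}{773959 + U} = \frac{973960 + \left(-16 + 18 \cdot 796\right)}{773959 + 663893} = \frac{973960 + \left(-16 + 14328\right)}{1437852} = \left(973960 + 14312\right) \frac{1}{1437852} = 988272 \cdot \frac{1}{1437852} = \frac{82356}{119821}$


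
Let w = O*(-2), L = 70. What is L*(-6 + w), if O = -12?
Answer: 1260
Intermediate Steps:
w = 24 (w = -12*(-2) = 24)
L*(-6 + w) = 70*(-6 + 24) = 70*18 = 1260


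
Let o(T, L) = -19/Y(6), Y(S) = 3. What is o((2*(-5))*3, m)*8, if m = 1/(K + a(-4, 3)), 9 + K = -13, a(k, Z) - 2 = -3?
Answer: -152/3 ≈ -50.667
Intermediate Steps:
a(k, Z) = -1 (a(k, Z) = 2 - 3 = -1)
K = -22 (K = -9 - 13 = -22)
m = -1/23 (m = 1/(-22 - 1) = 1/(-23) = -1/23 ≈ -0.043478)
o(T, L) = -19/3
o((2*(-5))*3, m)*8 = -19/3*8 = -152/3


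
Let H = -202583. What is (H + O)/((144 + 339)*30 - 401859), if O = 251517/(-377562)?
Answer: 2832884969/5416882014 ≈ 0.52297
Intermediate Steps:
O = -83839/125854 (O = 251517*(-1/377562) = -83839/125854 ≈ -0.66616)
(H + O)/((144 + 339)*30 - 401859) = (-202583 - 83839/125854)/((144 + 339)*30 - 401859) = -25495964721/(125854*(483*30 - 401859)) = -25495964721/(125854*(14490 - 401859)) = -25495964721/125854/(-387369) = -25495964721/125854*(-1/387369) = 2832884969/5416882014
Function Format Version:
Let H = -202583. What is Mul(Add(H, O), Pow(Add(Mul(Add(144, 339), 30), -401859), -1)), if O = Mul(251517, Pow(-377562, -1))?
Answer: Rational(2832884969, 5416882014) ≈ 0.52297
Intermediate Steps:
O = Rational(-83839, 125854) (O = Mul(251517, Rational(-1, 377562)) = Rational(-83839, 125854) ≈ -0.66616)
Mul(Add(H, O), Pow(Add(Mul(Add(144, 339), 30), -401859), -1)) = Mul(Add(-202583, Rational(-83839, 125854)), Pow(Add(Mul(Add(144, 339), 30), -401859), -1)) = Mul(Rational(-25495964721, 125854), Pow(Add(Mul(483, 30), -401859), -1)) = Mul(Rational(-25495964721, 125854), Pow(Add(14490, -401859), -1)) = Mul(Rational(-25495964721, 125854), Pow(-387369, -1)) = Mul(Rational(-25495964721, 125854), Rational(-1, 387369)) = Rational(2832884969, 5416882014)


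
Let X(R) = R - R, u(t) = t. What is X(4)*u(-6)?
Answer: 0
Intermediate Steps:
X(R) = 0
X(4)*u(-6) = 0*(-6) = 0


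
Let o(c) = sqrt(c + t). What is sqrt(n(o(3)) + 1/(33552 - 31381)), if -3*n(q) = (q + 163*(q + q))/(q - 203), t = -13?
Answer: sqrt(2171)*sqrt((203 + 236638*I*sqrt(10))/(203 - I*sqrt(10)))/2171 ≈ 0.91427 + 0.92837*I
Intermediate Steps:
o(c) = sqrt(-13 + c) (o(c) = sqrt(c - 13) = sqrt(-13 + c))
n(q) = -109*q/(-203 + q) (n(q) = -(q + 163*(q + q))/(3*(q - 203)) = -(q + 163*(2*q))/(3*(-203 + q)) = -(q + 326*q)/(3*(-203 + q)) = -327*q/(3*(-203 + q)) = -109*q/(-203 + q))
sqrt(n(o(3)) + 1/(33552 - 31381)) = sqrt(-109*sqrt(-13 + 3)/(-203 + sqrt(-13 + 3)) + 1/(33552 - 31381)) = sqrt(-109*sqrt(-10)/(-203 + sqrt(-10)) + 1/2171) = sqrt(-109*I*sqrt(10)/(-203 + I*sqrt(10)) + 1/2171) = sqrt(1/2171 - 109*I*sqrt(10)/(-203 + I*sqrt(10)))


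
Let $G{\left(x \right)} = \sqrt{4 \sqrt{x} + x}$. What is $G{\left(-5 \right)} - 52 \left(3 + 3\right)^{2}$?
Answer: $-1872 + \sqrt{-5 + 4 i \sqrt{5}} \approx -1870.4 + 2.7611 i$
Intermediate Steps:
$G{\left(x \right)} = \sqrt{x + 4 \sqrt{x}}$
$G{\left(-5 \right)} - 52 \left(3 + 3\right)^{2} = \sqrt{-5 + 4 \sqrt{-5}} - 52 \left(3 + 3\right)^{2} = \sqrt{-5 + 4 i \sqrt{5}} - 52 \cdot 6^{2} = \sqrt{-5 + 4 i \sqrt{5}} - 1872 = -1872 + \sqrt{-5 + 4 i \sqrt{5}}$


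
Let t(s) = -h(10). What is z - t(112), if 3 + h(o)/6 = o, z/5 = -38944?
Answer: -194678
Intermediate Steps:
z = -194720 (z = 5*(-38944) = -194720)
h(o) = -18 + 6*o
t(s) = -42 (t(s) = -(-18 + 6*10) = -(-18 + 60) = -1*42 = -42)
z - t(112) = -194720 - 1*(-42) = -194720 + 42 = -194678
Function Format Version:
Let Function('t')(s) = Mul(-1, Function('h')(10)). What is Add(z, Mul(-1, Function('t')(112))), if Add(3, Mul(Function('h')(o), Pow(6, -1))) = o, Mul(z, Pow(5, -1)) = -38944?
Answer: -194678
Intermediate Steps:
z = -194720 (z = Mul(5, -38944) = -194720)
Function('h')(o) = Add(-18, Mul(6, o))
Function('t')(s) = -42 (Function('t')(s) = Mul(-1, Add(-18, Mul(6, 10))) = Mul(-1, Add(-18, 60)) = Mul(-1, 42) = -42)
Add(z, Mul(-1, Function('t')(112))) = Add(-194720, Mul(-1, -42)) = Add(-194720, 42) = -194678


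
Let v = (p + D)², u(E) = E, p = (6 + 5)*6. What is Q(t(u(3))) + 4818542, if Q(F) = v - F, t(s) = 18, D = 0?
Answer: 4822880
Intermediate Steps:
p = 66 (p = 11*6 = 66)
v = 4356 (v = (66 + 0)² = 66² = 4356)
Q(F) = 4356 - F
Q(t(u(3))) + 4818542 = (4356 - 1*18) + 4818542 = (4356 - 18) + 4818542 = 4338 + 4818542 = 4822880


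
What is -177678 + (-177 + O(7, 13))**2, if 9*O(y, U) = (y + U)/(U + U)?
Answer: -2003785541/13689 ≈ -1.4638e+5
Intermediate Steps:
O(y, U) = (U + y)/(18*U) (O(y, U) = ((y + U)/(U + U))/9 = ((U + y)/((2*U)))/9 = ((U + y)*(1/(2*U)))/9 = ((U + y)/(2*U))/9 = (U + y)/(18*U))
-177678 + (-177 + O(7, 13))**2 = -177678 + (-177 + (1/18)*(13 + 7)/13)**2 = -177678 + (-177 + (1/18)*(1/13)*20)**2 = -177678 + (-177 + 10/117)**2 = -177678 + (-20699/117)**2 = -177678 + 428448601/13689 = -2003785541/13689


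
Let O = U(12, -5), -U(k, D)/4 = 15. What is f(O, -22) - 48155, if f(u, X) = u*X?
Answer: -46835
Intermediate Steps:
U(k, D) = -60 (U(k, D) = -4*15 = -60)
O = -60
f(u, X) = X*u
f(O, -22) - 48155 = -22*(-60) - 48155 = 1320 - 48155 = -46835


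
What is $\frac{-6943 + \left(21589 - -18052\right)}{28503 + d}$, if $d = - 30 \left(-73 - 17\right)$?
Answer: $\frac{32698}{31203} \approx 1.0479$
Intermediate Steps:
$d = 2700$ ($d = \left(-30\right) \left(-90\right) = 2700$)
$\frac{-6943 + \left(21589 - -18052\right)}{28503 + d} = \frac{-6943 + \left(21589 - -18052\right)}{28503 + 2700} = \frac{-6943 + \left(21589 + 18052\right)}{31203} = \left(-6943 + 39641\right) \frac{1}{31203} = 32698 \cdot \frac{1}{31203} = \frac{32698}{31203}$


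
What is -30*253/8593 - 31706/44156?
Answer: -3660203/2285738 ≈ -1.6013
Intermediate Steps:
-30*253/8593 - 31706/44156 = -7590*1/8593 - 31706*1/44156 = -7590/8593 - 191/266 = -3660203/2285738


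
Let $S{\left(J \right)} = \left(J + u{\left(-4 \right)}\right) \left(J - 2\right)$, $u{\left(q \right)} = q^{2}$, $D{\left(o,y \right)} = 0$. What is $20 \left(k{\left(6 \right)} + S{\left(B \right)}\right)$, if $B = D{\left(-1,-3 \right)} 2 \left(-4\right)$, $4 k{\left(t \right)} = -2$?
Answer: $-650$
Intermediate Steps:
$k{\left(t \right)} = - \frac{1}{2}$ ($k{\left(t \right)} = \frac{1}{4} \left(-2\right) = - \frac{1}{2}$)
$B = 0$ ($B = 0 \cdot 2 \left(-4\right) = 0 \left(-4\right) = 0$)
$S{\left(J \right)} = \left(-2 + J\right) \left(16 + J\right)$ ($S{\left(J \right)} = \left(J + \left(-4\right)^{2}\right) \left(J - 2\right) = \left(J + 16\right) \left(-2 + J\right) = \left(16 + J\right) \left(-2 + J\right) = \left(-2 + J\right) \left(16 + J\right)$)
$20 \left(k{\left(6 \right)} + S{\left(B \right)}\right) = 20 \left(- \frac{1}{2} + \left(-32 + 0^{2} + 14 \cdot 0\right)\right) = 20 \left(- \frac{1}{2} + \left(-32 + 0 + 0\right)\right) = 20 \left(- \frac{1}{2} - 32\right) = 20 \left(- \frac{65}{2}\right) = -650$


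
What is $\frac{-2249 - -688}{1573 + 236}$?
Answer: $- \frac{1561}{1809} \approx -0.86291$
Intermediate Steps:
$\frac{-2249 - -688}{1573 + 236} = \frac{-2249 + \left(-1668 + 2356\right)}{1809} = \left(-2249 + 688\right) \frac{1}{1809} = \left(-1561\right) \frac{1}{1809} = - \frac{1561}{1809}$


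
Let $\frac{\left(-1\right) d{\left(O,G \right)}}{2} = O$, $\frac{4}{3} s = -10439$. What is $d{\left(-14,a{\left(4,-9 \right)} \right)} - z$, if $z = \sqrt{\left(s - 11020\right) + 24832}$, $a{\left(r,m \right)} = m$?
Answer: $28 - \frac{3 \sqrt{2659}}{2} \approx -49.348$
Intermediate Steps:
$s = - \frac{31317}{4}$ ($s = \frac{3}{4} \left(-10439\right) = - \frac{31317}{4} \approx -7829.3$)
$d{\left(O,G \right)} = - 2 O$
$z = \frac{3 \sqrt{2659}}{2}$ ($z = \sqrt{\left(- \frac{31317}{4} - 11020\right) + 24832} = \sqrt{- \frac{75397}{4} + 24832} = \sqrt{\frac{23931}{4}} = \frac{3 \sqrt{2659}}{2} \approx 77.348$)
$d{\left(-14,a{\left(4,-9 \right)} \right)} - z = \left(-2\right) \left(-14\right) - \frac{3 \sqrt{2659}}{2} = 28 - \frac{3 \sqrt{2659}}{2}$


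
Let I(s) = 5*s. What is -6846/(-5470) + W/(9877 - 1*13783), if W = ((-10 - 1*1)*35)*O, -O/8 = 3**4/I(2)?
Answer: -435417/84785 ≈ -5.1355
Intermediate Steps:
O = -324/5 (O = -8*3**4/(5*2) = -648/10 = -8*81/10 = -324/5 ≈ -64.800)
W = 24948 (W = ((-10 - 1*1)*35)*(-324/5) = ((-10 - 1)*35)*(-324/5) = -11*35*(-324/5) = -385*(-324/5) = 24948)
-6846/(-5470) + W/(9877 - 1*13783) = -6846/(-5470) + 24948/(9877 - 1*13783) = -6846*(-1/5470) + 24948/(9877 - 13783) = 3423/2735 + 24948/(-3906) = 3423/2735 + 24948*(-1/3906) = 3423/2735 - 198/31 = -435417/84785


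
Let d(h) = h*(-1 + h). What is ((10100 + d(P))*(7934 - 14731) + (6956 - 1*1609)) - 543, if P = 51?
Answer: -85977246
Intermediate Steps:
((10100 + d(P))*(7934 - 14731) + (6956 - 1*1609)) - 543 = ((10100 + 51*(-1 + 51))*(7934 - 14731) + (6956 - 1*1609)) - 543 = ((10100 + 51*50)*(-6797) + (6956 - 1609)) - 543 = ((10100 + 2550)*(-6797) + 5347) - 543 = (12650*(-6797) + 5347) - 543 = (-85982050 + 5347) - 543 = -85976703 - 543 = -85977246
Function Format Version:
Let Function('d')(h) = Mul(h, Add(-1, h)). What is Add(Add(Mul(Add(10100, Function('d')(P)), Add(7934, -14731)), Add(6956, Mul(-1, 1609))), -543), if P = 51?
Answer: -85977246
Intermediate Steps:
Add(Add(Mul(Add(10100, Function('d')(P)), Add(7934, -14731)), Add(6956, Mul(-1, 1609))), -543) = Add(Add(Mul(Add(10100, Mul(51, Add(-1, 51))), Add(7934, -14731)), Add(6956, Mul(-1, 1609))), -543) = Add(Add(Mul(Add(10100, Mul(51, 50)), -6797), Add(6956, -1609)), -543) = Add(Add(Mul(Add(10100, 2550), -6797), 5347), -543) = Add(Add(Mul(12650, -6797), 5347), -543) = Add(Add(-85982050, 5347), -543) = Add(-85976703, -543) = -85977246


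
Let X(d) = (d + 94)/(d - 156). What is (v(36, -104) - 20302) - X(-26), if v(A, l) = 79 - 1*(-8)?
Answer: -1839531/91 ≈ -20215.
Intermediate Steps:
v(A, l) = 87 (v(A, l) = 79 + 8 = 87)
X(d) = (94 + d)/(-156 + d)
(v(36, -104) - 20302) - X(-26) = (87 - 20302) - (94 - 26)/(-156 - 26) = -20215 - 68/(-182) = -20215 - (-1)*68/182 = -20215 - 1*(-34/91) = -20215 + 34/91 = -1839531/91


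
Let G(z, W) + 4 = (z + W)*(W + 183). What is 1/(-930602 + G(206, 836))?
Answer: 1/131192 ≈ 7.6224e-6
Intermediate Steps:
G(z, W) = -4 + (183 + W)*(W + z) (G(z, W) = -4 + (z + W)*(W + 183) = -4 + (W + z)*(183 + W) = -4 + (183 + W)*(W + z))
1/(-930602 + G(206, 836)) = 1/(-930602 + (-4 + 836² + 183*836 + 183*206 + 836*206)) = 1/(-930602 + (-4 + 698896 + 152988 + 37698 + 172216)) = 1/(-930602 + 1061794) = 1/131192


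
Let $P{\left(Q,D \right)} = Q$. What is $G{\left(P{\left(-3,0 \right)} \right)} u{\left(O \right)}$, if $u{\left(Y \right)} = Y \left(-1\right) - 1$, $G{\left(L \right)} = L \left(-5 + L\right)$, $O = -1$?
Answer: $0$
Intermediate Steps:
$u{\left(Y \right)} = -1 - Y$ ($u{\left(Y \right)} = - Y - 1 = -1 - Y$)
$G{\left(P{\left(-3,0 \right)} \right)} u{\left(O \right)} = - 3 \left(-5 - 3\right) \left(-1 - -1\right) = \left(-3\right) \left(-8\right) \left(-1 + 1\right) = 24 \cdot 0 = 0$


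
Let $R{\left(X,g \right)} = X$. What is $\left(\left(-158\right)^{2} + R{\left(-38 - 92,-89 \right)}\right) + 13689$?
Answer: $38523$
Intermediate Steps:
$\left(\left(-158\right)^{2} + R{\left(-38 - 92,-89 \right)}\right) + 13689 = \left(\left(-158\right)^{2} - 130\right) + 13689 = \left(24964 - 130\right) + 13689 = 24834 + 13689 = 38523$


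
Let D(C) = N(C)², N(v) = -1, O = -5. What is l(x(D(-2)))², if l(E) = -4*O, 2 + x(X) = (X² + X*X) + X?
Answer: 400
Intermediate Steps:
D(C) = 1 (D(C) = (-1)² = 1)
x(X) = -2 + X + 2*X² (x(X) = -2 + ((X² + X*X) + X) = -2 + ((X² + X²) + X) = -2 + (2*X² + X) = -2 + (X + 2*X²) = -2 + X + 2*X²)
l(E) = 20 (l(E) = -4*(-5) = 20)
l(x(D(-2)))² = 20² = 400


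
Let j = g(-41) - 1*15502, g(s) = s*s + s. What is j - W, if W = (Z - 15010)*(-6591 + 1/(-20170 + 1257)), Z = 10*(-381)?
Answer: -2346280262886/18913 ≈ -1.2406e+8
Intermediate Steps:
g(s) = s + s² (g(s) = s² + s = s + s²)
Z = -3810
j = -13862 (j = -41*(1 - 41) - 1*15502 = -41*(-40) - 15502 = 1640 - 15502 = -13862)
W = 2346018090880/18913 (W = (-3810 - 15010)*(-6591 + 1/(-20170 + 1257)) = -18820*(-6591 + 1/(-18913)) = -18820*(-6591 - 1/18913) = -18820*(-124655584/18913) = 2346018090880/18913 ≈ 1.2404e+8)
j - W = -13862 - 1*2346018090880/18913 = -13862 - 2346018090880/18913 = -2346280262886/18913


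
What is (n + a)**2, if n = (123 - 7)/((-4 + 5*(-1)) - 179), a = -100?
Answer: 22363441/2209 ≈ 10124.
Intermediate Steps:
n = -29/47 (n = 116/((-4 - 5) - 179) = 116/(-9 - 179) = 116/(-188) = 116*(-1/188) = -29/47 ≈ -0.61702)
(n + a)**2 = (-29/47 - 100)**2 = (-4729/47)**2 = 22363441/2209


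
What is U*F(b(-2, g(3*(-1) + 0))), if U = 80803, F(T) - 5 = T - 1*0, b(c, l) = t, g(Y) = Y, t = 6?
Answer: 888833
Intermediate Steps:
b(c, l) = 6
F(T) = 5 + T (F(T) = 5 + (T - 1*0) = 5 + (T + 0) = 5 + T)
U*F(b(-2, g(3*(-1) + 0))) = 80803*(5 + 6) = 80803*11 = 888833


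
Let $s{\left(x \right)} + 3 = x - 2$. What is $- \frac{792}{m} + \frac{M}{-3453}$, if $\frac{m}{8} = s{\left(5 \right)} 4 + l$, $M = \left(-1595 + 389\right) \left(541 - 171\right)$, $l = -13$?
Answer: $\frac{2047569}{14963} \approx 136.84$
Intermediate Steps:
$s{\left(x \right)} = -5 + x$ ($s{\left(x \right)} = -3 + \left(x - 2\right) = -3 + \left(-2 + x\right) = -5 + x$)
$M = -446220$ ($M = \left(-1206\right) 370 = -446220$)
$m = -104$ ($m = 8 \left(\left(-5 + 5\right) 4 - 13\right) = 8 \left(0 \cdot 4 - 13\right) = 8 \left(0 - 13\right) = 8 \left(-13\right) = -104$)
$- \frac{792}{m} + \frac{M}{-3453} = - \frac{792}{-104} - \frac{446220}{-3453} = \left(-792\right) \left(- \frac{1}{104}\right) - - \frac{148740}{1151} = \frac{99}{13} + \frac{148740}{1151} = \frac{2047569}{14963}$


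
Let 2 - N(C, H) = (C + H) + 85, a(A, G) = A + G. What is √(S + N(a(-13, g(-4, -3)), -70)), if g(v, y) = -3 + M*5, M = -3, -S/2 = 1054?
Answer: I*√2090 ≈ 45.716*I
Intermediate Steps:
S = -2108 (S = -2*1054 = -2108)
g(v, y) = -18 (g(v, y) = -3 - 3*5 = -3 - 15 = -18)
N(C, H) = -83 - C - H (N(C, H) = 2 - ((C + H) + 85) = 2 - (85 + C + H) = 2 + (-85 - C - H) = -83 - C - H)
√(S + N(a(-13, g(-4, -3)), -70)) = √(-2108 + (-83 - (-13 - 18) - 1*(-70))) = √(-2108 + (-83 - 1*(-31) + 70)) = √(-2108 + (-83 + 31 + 70)) = √(-2108 + 18) = √(-2090) = I*√2090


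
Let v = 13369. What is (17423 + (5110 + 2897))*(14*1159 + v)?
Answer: 752600850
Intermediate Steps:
(17423 + (5110 + 2897))*(14*1159 + v) = (17423 + (5110 + 2897))*(14*1159 + 13369) = (17423 + 8007)*(16226 + 13369) = 25430*29595 = 752600850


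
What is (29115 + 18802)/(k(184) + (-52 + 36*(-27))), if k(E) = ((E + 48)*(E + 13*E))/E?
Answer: 47917/2224 ≈ 21.545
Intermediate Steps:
k(E) = 672 + 14*E (k(E) = ((48 + E)*(14*E))/E = (14*E*(48 + E))/E = 672 + 14*E)
(29115 + 18802)/(k(184) + (-52 + 36*(-27))) = (29115 + 18802)/((672 + 14*184) + (-52 + 36*(-27))) = 47917/((672 + 2576) + (-52 - 972)) = 47917/(3248 - 1024) = 47917/2224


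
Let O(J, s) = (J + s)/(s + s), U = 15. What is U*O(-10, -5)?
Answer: 45/2 ≈ 22.500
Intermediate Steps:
O(J, s) = (J + s)/(2*s) (O(J, s) = (J + s)/((2*s)) = (J + s)*(1/(2*s)) = (J + s)/(2*s))
U*O(-10, -5) = 15*((½)*(-10 - 5)/(-5)) = 15*((½)*(-⅕)*(-15)) = 15*(3/2) = 45/2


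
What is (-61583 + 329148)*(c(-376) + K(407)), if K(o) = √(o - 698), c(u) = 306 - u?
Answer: 182479330 + 267565*I*√291 ≈ 1.8248e+8 + 4.5643e+6*I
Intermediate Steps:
K(o) = √(-698 + o)
(-61583 + 329148)*(c(-376) + K(407)) = (-61583 + 329148)*((306 - 1*(-376)) + √(-698 + 407)) = 267565*((306 + 376) + √(-291)) = 267565*(682 + I*√291) = 182479330 + 267565*I*√291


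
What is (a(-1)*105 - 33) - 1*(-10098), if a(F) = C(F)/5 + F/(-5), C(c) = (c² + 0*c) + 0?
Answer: 10107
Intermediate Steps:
C(c) = c² (C(c) = (c² + 0) + 0 = c² + 0 = c²)
a(F) = -F/5 + F²/5 (a(F) = F²/5 + F/(-5) = F²*(⅕) + F*(-⅕) = F²/5 - F/5 = -F/5 + F²/5)
(a(-1)*105 - 33) - 1*(-10098) = (((⅕)*(-1)*(-1 - 1))*105 - 33) - 1*(-10098) = (((⅕)*(-1)*(-2))*105 - 33) + 10098 = ((⅖)*105 - 33) + 10098 = (42 - 33) + 10098 = 9 + 10098 = 10107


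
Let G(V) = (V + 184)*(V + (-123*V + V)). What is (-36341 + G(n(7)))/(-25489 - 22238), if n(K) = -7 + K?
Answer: 36341/47727 ≈ 0.76143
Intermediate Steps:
G(V) = -121*V*(184 + V) (G(V) = (184 + V)*(V - 122*V) = (184 + V)*(-121*V) = -121*V*(184 + V))
(-36341 + G(n(7)))/(-25489 - 22238) = (-36341 - 121*(-7 + 7)*(184 + (-7 + 7)))/(-25489 - 22238) = (-36341 - 121*0*(184 + 0))/(-47727) = (-36341 - 121*0*184)*(-1/47727) = (-36341 + 0)*(-1/47727) = -36341*(-1/47727) = 36341/47727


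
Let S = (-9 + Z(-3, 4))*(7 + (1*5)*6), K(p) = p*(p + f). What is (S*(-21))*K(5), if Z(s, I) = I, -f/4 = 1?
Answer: 19425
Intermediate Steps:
f = -4 (f = -4*1 = -4)
K(p) = p*(-4 + p) (K(p) = p*(p - 4) = p*(-4 + p))
S = -185 (S = (-9 + 4)*(7 + (1*5)*6) = -5*(7 + 5*6) = -5*(7 + 30) = -5*37 = -185)
(S*(-21))*K(5) = (-185*(-21))*(5*(-4 + 5)) = 3885*(5*1) = 3885*5 = 19425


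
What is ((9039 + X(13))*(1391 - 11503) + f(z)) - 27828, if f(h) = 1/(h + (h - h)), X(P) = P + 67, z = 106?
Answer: -9777350535/106 ≈ -9.2239e+7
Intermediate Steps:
X(P) = 67 + P
f(h) = 1/h (f(h) = 1/(h + 0) = 1/h)
((9039 + X(13))*(1391 - 11503) + f(z)) - 27828 = ((9039 + (67 + 13))*(1391 - 11503) + 1/106) - 27828 = ((9039 + 80)*(-10112) + 1/106) - 27828 = (9119*(-10112) + 1/106) - 27828 = (-92211328 + 1/106) - 27828 = -9774400767/106 - 27828 = -9777350535/106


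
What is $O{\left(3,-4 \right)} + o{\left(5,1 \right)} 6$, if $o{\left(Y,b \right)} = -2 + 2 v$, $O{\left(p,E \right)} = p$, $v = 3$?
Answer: $27$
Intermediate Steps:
$o{\left(Y,b \right)} = 4$ ($o{\left(Y,b \right)} = -2 + 2 \cdot 3 = -2 + 6 = 4$)
$O{\left(3,-4 \right)} + o{\left(5,1 \right)} 6 = 3 + 4 \cdot 6 = 3 + 24 = 27$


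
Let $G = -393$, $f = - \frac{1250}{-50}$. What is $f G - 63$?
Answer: $-9888$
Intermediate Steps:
$f = 25$ ($f = \left(-1250\right) \left(- \frac{1}{50}\right) = 25$)
$f G - 63 = 25 \left(-393\right) - 63 = -9825 - 63 = -9888$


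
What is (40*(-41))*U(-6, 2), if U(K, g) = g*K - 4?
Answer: 26240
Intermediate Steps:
U(K, g) = -4 + K*g (U(K, g) = K*g - 4 = -4 + K*g)
(40*(-41))*U(-6, 2) = (40*(-41))*(-4 - 6*2) = -1640*(-4 - 12) = -1640*(-16) = 26240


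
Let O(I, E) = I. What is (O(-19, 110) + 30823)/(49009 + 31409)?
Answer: 5134/13403 ≈ 0.38305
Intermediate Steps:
(O(-19, 110) + 30823)/(49009 + 31409) = (-19 + 30823)/(49009 + 31409) = 30804/80418 = 30804*(1/80418) = 5134/13403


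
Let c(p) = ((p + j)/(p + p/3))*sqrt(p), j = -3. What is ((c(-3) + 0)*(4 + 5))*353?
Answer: 9531*I*sqrt(3)/2 ≈ 8254.1*I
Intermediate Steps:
c(p) = 3*(-3 + p)/(4*sqrt(p)) (c(p) = ((p - 3)/(p + p/3))*sqrt(p) = ((-3 + p)/(p + p*(1/3)))*sqrt(p) = ((-3 + p)/(p + p/3))*sqrt(p) = ((-3 + p)/((4*p/3)))*sqrt(p) = ((-3 + p)*(3/(4*p)))*sqrt(p) = (3*(-3 + p)/(4*p))*sqrt(p) = 3*(-3 + p)/(4*sqrt(p)))
((c(-3) + 0)*(4 + 5))*353 = ((3*(-3 - 3)/(4*sqrt(-3)) + 0)*(4 + 5))*353 = (((3/4)*(-I*sqrt(3)/3)*(-6) + 0)*9)*353 = ((3*I*sqrt(3)/2 + 0)*9)*353 = ((3*I*sqrt(3)/2)*9)*353 = (27*I*sqrt(3)/2)*353 = 9531*I*sqrt(3)/2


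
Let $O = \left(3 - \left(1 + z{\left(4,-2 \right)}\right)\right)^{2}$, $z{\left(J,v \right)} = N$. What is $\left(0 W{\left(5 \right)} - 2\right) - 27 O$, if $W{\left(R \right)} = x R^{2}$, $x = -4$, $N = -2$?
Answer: $-434$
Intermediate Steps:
$z{\left(J,v \right)} = -2$
$W{\left(R \right)} = - 4 R^{2}$
$O = 16$ ($O = \left(3 - -1\right)^{2} = \left(3 + \left(-1 + 2\right)\right)^{2} = \left(3 + 1\right)^{2} = 4^{2} = 16$)
$\left(0 W{\left(5 \right)} - 2\right) - 27 O = \left(0 \left(- 4 \cdot 5^{2}\right) - 2\right) - 432 = \left(0 \left(\left(-4\right) 25\right) - 2\right) - 432 = \left(0 \left(-100\right) - 2\right) - 432 = \left(0 - 2\right) - 432 = -2 - 432 = -434$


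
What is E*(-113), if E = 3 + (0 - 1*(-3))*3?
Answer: -1356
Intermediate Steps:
E = 12 (E = 3 + (0 + 3)*3 = 3 + 3*3 = 3 + 9 = 12)
E*(-113) = 12*(-113) = -1356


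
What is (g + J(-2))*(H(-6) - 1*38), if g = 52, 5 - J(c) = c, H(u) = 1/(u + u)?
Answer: -26963/12 ≈ -2246.9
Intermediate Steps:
H(u) = 1/(2*u)
J(c) = 5 - c
(g + J(-2))*(H(-6) - 1*38) = (52 + (5 - 1*(-2)))*((1/2)/(-6) - 1*38) = (52 + (5 + 2))*((1/2)*(-1/6) - 38) = (52 + 7)*(-1/12 - 38) = 59*(-457/12) = -26963/12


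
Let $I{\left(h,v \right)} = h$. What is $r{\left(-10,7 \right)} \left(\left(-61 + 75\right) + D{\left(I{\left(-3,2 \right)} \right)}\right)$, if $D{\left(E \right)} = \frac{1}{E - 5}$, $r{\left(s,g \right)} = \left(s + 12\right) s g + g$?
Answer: $- \frac{14763}{8} \approx -1845.4$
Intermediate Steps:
$r{\left(s,g \right)} = g + g s \left(12 + s\right)$ ($r{\left(s,g \right)} = \left(12 + s\right) s g + g = s \left(12 + s\right) g + g = g s \left(12 + s\right) + g = g + g s \left(12 + s\right)$)
$D{\left(E \right)} = \frac{1}{-5 + E}$
$r{\left(-10,7 \right)} \left(\left(-61 + 75\right) + D{\left(I{\left(-3,2 \right)} \right)}\right) = 7 \left(1 + \left(-10\right)^{2} + 12 \left(-10\right)\right) \left(\left(-61 + 75\right) + \frac{1}{-5 - 3}\right) = 7 \left(1 + 100 - 120\right) \left(14 + \frac{1}{-8}\right) = 7 \left(-19\right) \left(14 - \frac{1}{8}\right) = \left(-133\right) \frac{111}{8} = - \frac{14763}{8}$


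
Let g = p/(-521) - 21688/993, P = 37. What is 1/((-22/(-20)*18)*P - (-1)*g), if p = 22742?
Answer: 2586765/1725652769 ≈ 0.0014990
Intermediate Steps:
g = -33882254/517353 (g = 22742/(-521) - 21688/993 = 22742*(-1/521) - 21688*1/993 = -22742/521 - 21688/993 = -33882254/517353 ≈ -65.492)
1/((-22/(-20)*18)*P - (-1)*g) = 1/((-22/(-20)*18)*37 - (-1)*(-33882254)/517353) = 1/((-22*(-1/20)*18)*37 - 1*33882254/517353) = 1/(((11/10)*18)*37 - 33882254/517353) = 1/((99/5)*37 - 33882254/517353) = 1/(3663/5 - 33882254/517353) = 1/(1725652769/2586765) = 2586765/1725652769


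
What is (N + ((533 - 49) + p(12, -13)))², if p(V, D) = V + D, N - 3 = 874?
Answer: 1849600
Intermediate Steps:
N = 877 (N = 3 + 874 = 877)
p(V, D) = D + V
(N + ((533 - 49) + p(12, -13)))² = (877 + ((533 - 49) + (-13 + 12)))² = (877 + (484 - 1))² = (877 + 483)² = 1360² = 1849600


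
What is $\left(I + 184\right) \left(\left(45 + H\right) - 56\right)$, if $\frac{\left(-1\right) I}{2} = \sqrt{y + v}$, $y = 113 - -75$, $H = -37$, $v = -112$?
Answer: $-8832 + 192 \sqrt{19} \approx -7995.1$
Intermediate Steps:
$y = 188$ ($y = 113 + 75 = 188$)
$I = - 4 \sqrt{19}$ ($I = - 2 \sqrt{188 - 112} = - 2 \sqrt{76} = - 2 \cdot 2 \sqrt{19} = - 4 \sqrt{19} \approx -17.436$)
$\left(I + 184\right) \left(\left(45 + H\right) - 56\right) = \left(- 4 \sqrt{19} + 184\right) \left(\left(45 - 37\right) - 56\right) = \left(184 - 4 \sqrt{19}\right) \left(8 - 56\right) = \left(184 - 4 \sqrt{19}\right) \left(-48\right) = -8832 + 192 \sqrt{19}$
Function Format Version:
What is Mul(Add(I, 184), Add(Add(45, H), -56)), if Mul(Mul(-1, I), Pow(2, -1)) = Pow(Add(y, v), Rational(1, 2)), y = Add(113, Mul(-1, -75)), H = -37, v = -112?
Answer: Add(-8832, Mul(192, Pow(19, Rational(1, 2)))) ≈ -7995.1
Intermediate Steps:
y = 188 (y = Add(113, 75) = 188)
I = Mul(-4, Pow(19, Rational(1, 2))) (I = Mul(-2, Pow(Add(188, -112), Rational(1, 2))) = Mul(-2, Pow(76, Rational(1, 2))) = Mul(-2, Mul(2, Pow(19, Rational(1, 2)))) = Mul(-4, Pow(19, Rational(1, 2))) ≈ -17.436)
Mul(Add(I, 184), Add(Add(45, H), -56)) = Mul(Add(Mul(-4, Pow(19, Rational(1, 2))), 184), Add(Add(45, -37), -56)) = Mul(Add(184, Mul(-4, Pow(19, Rational(1, 2)))), Add(8, -56)) = Mul(Add(184, Mul(-4, Pow(19, Rational(1, 2)))), -48) = Add(-8832, Mul(192, Pow(19, Rational(1, 2))))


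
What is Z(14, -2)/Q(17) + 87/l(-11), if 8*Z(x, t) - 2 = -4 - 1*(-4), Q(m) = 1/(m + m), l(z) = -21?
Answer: 61/14 ≈ 4.3571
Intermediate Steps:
Q(m) = 1/(2*m)
Z(x, t) = ¼ (Z(x, t) = ¼ + (-4 - 1*(-4))/8 = ¼ + (-4 + 4)/8 = ¼ + (⅛)*0 = ¼ + 0 = ¼)
Z(14, -2)/Q(17) + 87/l(-11) = 1/(4*(((½)/17))) + 87/(-21) = 1/(4*(((½)*(1/17)))) + 87*(-1/21) = 1/(4*(1/34)) - 29/7 = (¼)*34 - 29/7 = 17/2 - 29/7 = 61/14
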